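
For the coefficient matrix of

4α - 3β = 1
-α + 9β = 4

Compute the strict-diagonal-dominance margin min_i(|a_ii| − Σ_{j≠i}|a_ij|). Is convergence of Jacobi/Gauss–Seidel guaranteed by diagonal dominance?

row 1: |4| − (3) = 1
row 2: |9| − (1) = 8
minimum over rows = 1 → strictly diagonally dominant (convergence guaranteed)

1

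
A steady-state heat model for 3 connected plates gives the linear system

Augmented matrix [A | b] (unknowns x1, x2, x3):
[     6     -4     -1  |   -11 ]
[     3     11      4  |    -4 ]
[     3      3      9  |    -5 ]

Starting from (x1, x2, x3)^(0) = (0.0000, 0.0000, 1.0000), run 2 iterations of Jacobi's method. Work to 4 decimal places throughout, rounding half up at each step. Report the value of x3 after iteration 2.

0.2424

Iteration 1:
  x1 = (-11 - (-4)·0.0000 - (-1)·1.0000) / (6) = -1.6667
  x2 = (-4 - (3)·0.0000 - (4)·1.0000) / (11) = -0.7273
  x3 = (-5 - (3)·0.0000 - (3)·0.0000) / (9) = -0.5556
Iteration 2:
  x1 = (-11 - (-4)·-0.7273 - (-1)·-0.5556) / (6) = -2.4108
  x2 = (-4 - (3)·-1.6667 - (4)·-0.5556) / (11) = 0.2930
  x3 = (-5 - (3)·-1.6667 - (3)·-0.7273) / (9) = 0.2424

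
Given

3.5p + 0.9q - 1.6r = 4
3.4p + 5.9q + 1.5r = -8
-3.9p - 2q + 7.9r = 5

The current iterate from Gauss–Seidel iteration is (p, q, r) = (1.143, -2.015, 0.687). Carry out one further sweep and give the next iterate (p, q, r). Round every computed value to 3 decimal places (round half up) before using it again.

One sweep:
  p = (4 - (0.9)·-2.015 - (-1.6)·0.687) / (3.5) = 1.975
  q = (-8 - (3.4)·1.975 - (1.5)·0.687) / (5.9) = -2.669
  r = (5 - (-3.9)·1.975 - (-2)·-2.669) / (7.9) = 0.932

(1.975, -2.669, 0.932)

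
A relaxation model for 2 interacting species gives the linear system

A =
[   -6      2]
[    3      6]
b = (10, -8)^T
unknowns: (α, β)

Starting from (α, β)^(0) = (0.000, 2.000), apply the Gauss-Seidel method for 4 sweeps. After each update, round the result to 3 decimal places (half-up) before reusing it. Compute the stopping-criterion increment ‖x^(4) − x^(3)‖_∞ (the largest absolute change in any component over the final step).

0.026

Iteration 1:
  α = (10 - (2)·2.000) / (-6) = -1.000
  β = (-8 - (3)·-1.000) / (6) = -0.833
Iteration 2:
  α = (10 - (2)·-0.833) / (-6) = -1.944
  β = (-8 - (3)·-1.944) / (6) = -0.361
Iteration 3:
  α = (10 - (2)·-0.361) / (-6) = -1.787
  β = (-8 - (3)·-1.787) / (6) = -0.440
Iteration 4:
  α = (10 - (2)·-0.440) / (-6) = -1.813
  β = (-8 - (3)·-1.813) / (6) = -0.427
Change: (-0.026, 0.013) → max |·| = 0.026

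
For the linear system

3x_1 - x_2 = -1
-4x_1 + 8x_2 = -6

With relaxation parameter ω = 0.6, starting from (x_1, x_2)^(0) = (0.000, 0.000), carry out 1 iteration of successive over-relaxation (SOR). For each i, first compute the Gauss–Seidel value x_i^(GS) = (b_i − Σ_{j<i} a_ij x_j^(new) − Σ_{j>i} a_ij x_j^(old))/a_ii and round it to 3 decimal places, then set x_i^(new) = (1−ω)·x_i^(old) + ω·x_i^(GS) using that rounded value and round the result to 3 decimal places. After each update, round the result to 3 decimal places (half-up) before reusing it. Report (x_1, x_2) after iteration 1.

Iteration 1:
  x_1: GS value = (-1 - (-1)·0.000) / (3) = -0.333;  x_1 ← (1−ω)·0.000 + ω·-0.333 = -0.200
  x_2: GS value = (-6 - (-4)·-0.200) / (8) = -0.850;  x_2 ← (1−ω)·0.000 + ω·-0.850 = -0.510

(-0.200, -0.510)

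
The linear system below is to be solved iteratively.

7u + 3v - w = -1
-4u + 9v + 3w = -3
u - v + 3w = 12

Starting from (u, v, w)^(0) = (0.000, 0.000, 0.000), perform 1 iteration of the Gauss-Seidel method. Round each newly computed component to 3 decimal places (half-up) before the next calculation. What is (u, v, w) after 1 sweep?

(-0.143, -0.397, 3.915)

Iteration 1:
  u = (-1 - (3)·0.000 - (-1)·0.000) / (7) = -0.143
  v = (-3 - (-4)·-0.143 - (3)·0.000) / (9) = -0.397
  w = (12 - (1)·-0.143 - (-1)·-0.397) / (3) = 3.915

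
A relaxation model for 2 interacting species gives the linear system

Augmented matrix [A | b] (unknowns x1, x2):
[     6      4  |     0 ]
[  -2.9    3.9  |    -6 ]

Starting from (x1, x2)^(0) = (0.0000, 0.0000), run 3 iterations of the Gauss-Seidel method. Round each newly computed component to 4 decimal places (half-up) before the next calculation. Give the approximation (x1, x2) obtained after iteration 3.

Iteration 1:
  x1 = (0 - (4)·0.0000) / (6) = 0.0000
  x2 = (-6 - (-2.9)·0.0000) / (3.9) = -1.5385
Iteration 2:
  x1 = (0 - (4)·-1.5385) / (6) = 1.0257
  x2 = (-6 - (-2.9)·1.0257) / (3.9) = -0.7758
Iteration 3:
  x1 = (0 - (4)·-0.7758) / (6) = 0.5172
  x2 = (-6 - (-2.9)·0.5172) / (3.9) = -1.1539

(0.5172, -1.1539)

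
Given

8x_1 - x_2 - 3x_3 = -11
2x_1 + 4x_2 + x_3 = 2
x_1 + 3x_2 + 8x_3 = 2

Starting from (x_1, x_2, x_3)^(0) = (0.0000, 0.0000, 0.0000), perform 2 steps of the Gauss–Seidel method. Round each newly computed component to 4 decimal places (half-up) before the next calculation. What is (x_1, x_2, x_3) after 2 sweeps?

Iteration 1:
  x_1 = (-11 - (-1)·0.0000 - (-3)·0.0000) / (8) = -1.3750
  x_2 = (2 - (2)·-1.3750 - (1)·0.0000) / (4) = 1.1875
  x_3 = (2 - (1)·-1.3750 - (3)·1.1875) / (8) = -0.0234
Iteration 2:
  x_1 = (-11 - (-1)·1.1875 - (-3)·-0.0234) / (8) = -1.2353
  x_2 = (2 - (2)·-1.2353 - (1)·-0.0234) / (4) = 1.1235
  x_3 = (2 - (1)·-1.2353 - (3)·1.1235) / (8) = -0.0169

(-1.2353, 1.1235, -0.0169)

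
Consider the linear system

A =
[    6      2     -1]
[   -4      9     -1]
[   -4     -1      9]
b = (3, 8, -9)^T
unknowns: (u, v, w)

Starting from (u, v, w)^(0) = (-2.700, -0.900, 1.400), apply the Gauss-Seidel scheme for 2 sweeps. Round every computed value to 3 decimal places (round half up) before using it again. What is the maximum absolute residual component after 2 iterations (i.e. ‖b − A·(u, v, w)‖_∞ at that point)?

0.809

Iteration 1:
  u = (3 - (2)·-0.900 - (-1)·1.400) / (6) = 1.033
  v = (8 - (-4)·1.033 - (-1)·1.400) / (9) = 1.504
  w = (-9 - (-4)·1.033 - (-1)·1.504) / (9) = -0.374
Iteration 2:
  u = (3 - (2)·1.504 - (-1)·-0.374) / (6) = -0.064
  v = (8 - (-4)·-0.064 - (-1)·-0.374) / (9) = 0.819
  w = (-9 - (-4)·-0.064 - (-1)·0.819) / (9) = -0.937
Residual b − A·x = (0.809, -0.564, -0.004); ∞-norm = 0.809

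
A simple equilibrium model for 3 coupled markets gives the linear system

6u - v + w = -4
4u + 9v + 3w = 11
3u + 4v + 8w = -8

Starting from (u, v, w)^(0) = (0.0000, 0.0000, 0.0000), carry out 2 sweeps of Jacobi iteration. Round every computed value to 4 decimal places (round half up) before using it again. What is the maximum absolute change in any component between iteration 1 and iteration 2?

Iteration 1:
  u = (-4 - (-1)·0.0000 - (1)·0.0000) / (6) = -0.6667
  v = (11 - (4)·0.0000 - (3)·0.0000) / (9) = 1.2222
  w = (-8 - (3)·0.0000 - (4)·0.0000) / (8) = -1.0000
Iteration 2:
  u = (-4 - (-1)·1.2222 - (1)·-1.0000) / (6) = -0.2963
  v = (11 - (4)·-0.6667 - (3)·-1.0000) / (9) = 1.8519
  w = (-8 - (3)·-0.6667 - (4)·1.2222) / (8) = -1.3611
Change: (0.3704, 0.6297, -0.3611) → max |·| = 0.6297

0.6297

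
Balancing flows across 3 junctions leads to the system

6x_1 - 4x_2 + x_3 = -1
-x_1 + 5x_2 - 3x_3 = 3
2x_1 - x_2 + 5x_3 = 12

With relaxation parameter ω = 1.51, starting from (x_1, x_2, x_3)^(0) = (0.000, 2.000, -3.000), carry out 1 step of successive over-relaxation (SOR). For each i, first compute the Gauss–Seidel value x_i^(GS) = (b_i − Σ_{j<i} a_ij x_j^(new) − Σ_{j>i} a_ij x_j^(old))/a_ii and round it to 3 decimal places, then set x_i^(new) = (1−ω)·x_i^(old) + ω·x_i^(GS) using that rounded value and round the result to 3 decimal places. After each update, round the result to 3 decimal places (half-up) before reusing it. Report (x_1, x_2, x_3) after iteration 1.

(2.517, -2.072, 3.008)

Iteration 1:
  x_1: GS value = (-1 - (-4)·2.000 - (1)·-3.000) / (6) = 1.667;  x_1 ← (1−ω)·0.000 + ω·1.667 = 2.517
  x_2: GS value = (3 - (-1)·2.517 - (-3)·-3.000) / (5) = -0.697;  x_2 ← (1−ω)·2.000 + ω·-0.697 = -2.072
  x_3: GS value = (12 - (2)·2.517 - (-1)·-2.072) / (5) = 0.979;  x_3 ← (1−ω)·-3.000 + ω·0.979 = 3.008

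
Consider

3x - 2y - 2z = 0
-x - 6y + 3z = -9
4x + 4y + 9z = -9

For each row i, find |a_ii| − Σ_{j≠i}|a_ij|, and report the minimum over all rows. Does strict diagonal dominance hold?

-1

row 1: |3| − (2+2) = -1
row 2: |-6| − (1+3) = 2
row 3: |9| − (4+4) = 1
minimum over rows = -1 → not strictly diagonally dominant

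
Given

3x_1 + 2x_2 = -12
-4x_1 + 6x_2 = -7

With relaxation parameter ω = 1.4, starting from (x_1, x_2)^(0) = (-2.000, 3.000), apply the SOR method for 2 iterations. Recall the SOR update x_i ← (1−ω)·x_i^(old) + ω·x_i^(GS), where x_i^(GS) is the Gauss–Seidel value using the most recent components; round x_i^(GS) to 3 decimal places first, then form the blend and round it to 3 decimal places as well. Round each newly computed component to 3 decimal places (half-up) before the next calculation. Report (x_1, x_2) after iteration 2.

(6.704, 8.595)

Iteration 1:
  x_1: GS value = (-12 - (2)·3.000) / (3) = -6.000;  x_1 ← (1−ω)·-2.000 + ω·-6.000 = -7.600
  x_2: GS value = (-7 - (-4)·-7.600) / (6) = -6.233;  x_2 ← (1−ω)·3.000 + ω·-6.233 = -9.926
Iteration 2:
  x_1: GS value = (-12 - (2)·-9.926) / (3) = 2.617;  x_1 ← (1−ω)·-7.600 + ω·2.617 = 6.704
  x_2: GS value = (-7 - (-4)·6.704) / (6) = 3.303;  x_2 ← (1−ω)·-9.926 + ω·3.303 = 8.595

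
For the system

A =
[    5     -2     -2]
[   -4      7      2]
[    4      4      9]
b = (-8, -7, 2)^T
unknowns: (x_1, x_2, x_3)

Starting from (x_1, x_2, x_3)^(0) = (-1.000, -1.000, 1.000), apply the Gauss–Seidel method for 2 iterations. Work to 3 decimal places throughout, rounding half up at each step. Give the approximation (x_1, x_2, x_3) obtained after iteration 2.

(-1.716, -2.527, 2.108)

Iteration 1:
  x_1 = (-8 - (-2)·-1.000 - (-2)·1.000) / (5) = -1.600
  x_2 = (-7 - (-4)·-1.600 - (2)·1.000) / (7) = -2.200
  x_3 = (2 - (4)·-1.600 - (4)·-2.200) / (9) = 1.911
Iteration 2:
  x_1 = (-8 - (-2)·-2.200 - (-2)·1.911) / (5) = -1.716
  x_2 = (-7 - (-4)·-1.716 - (2)·1.911) / (7) = -2.527
  x_3 = (2 - (4)·-1.716 - (4)·-2.527) / (9) = 2.108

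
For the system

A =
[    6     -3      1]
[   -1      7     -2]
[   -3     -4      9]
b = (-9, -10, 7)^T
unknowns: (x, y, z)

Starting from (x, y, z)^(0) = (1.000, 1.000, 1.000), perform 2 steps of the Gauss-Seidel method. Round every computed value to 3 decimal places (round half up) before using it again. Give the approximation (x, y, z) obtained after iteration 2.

Iteration 1:
  x = (-9 - (-3)·1.000 - (1)·1.000) / (6) = -1.167
  y = (-10 - (-1)·-1.167 - (-2)·1.000) / (7) = -1.310
  z = (7 - (-3)·-1.167 - (-4)·-1.310) / (9) = -0.193
Iteration 2:
  x = (-9 - (-3)·-1.310 - (1)·-0.193) / (6) = -2.123
  y = (-10 - (-1)·-2.123 - (-2)·-0.193) / (7) = -1.787
  z = (7 - (-3)·-2.123 - (-4)·-1.787) / (9) = -0.724

(-2.123, -1.787, -0.724)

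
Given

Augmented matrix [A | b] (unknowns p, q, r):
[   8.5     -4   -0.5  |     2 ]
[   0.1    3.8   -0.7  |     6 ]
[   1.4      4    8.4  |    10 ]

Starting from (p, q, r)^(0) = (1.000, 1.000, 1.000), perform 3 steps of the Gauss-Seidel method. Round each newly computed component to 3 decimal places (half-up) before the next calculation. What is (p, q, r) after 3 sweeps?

Iteration 1:
  p = (2 - (-4)·1.000 - (-0.5)·1.000) / (8.5) = 0.765
  q = (6 - (0.1)·0.765 - (-0.7)·1.000) / (3.8) = 1.743
  r = (10 - (1.4)·0.765 - (4)·1.743) / (8.4) = 0.233
Iteration 2:
  p = (2 - (-4)·1.743 - (-0.5)·0.233) / (8.5) = 1.069
  q = (6 - (0.1)·1.069 - (-0.7)·0.233) / (3.8) = 1.594
  r = (10 - (1.4)·1.069 - (4)·1.594) / (8.4) = 0.253
Iteration 3:
  p = (2 - (-4)·1.594 - (-0.5)·0.253) / (8.5) = 1.000
  q = (6 - (0.1)·1.000 - (-0.7)·0.253) / (3.8) = 1.599
  r = (10 - (1.4)·1.000 - (4)·1.599) / (8.4) = 0.262

(1.000, 1.599, 0.262)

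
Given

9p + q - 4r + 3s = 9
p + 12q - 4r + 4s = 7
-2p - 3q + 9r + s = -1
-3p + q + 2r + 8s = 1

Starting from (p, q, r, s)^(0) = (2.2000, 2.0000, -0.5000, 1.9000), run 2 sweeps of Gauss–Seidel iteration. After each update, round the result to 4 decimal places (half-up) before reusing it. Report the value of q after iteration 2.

0.3081

Iteration 1:
  p = (9 - (1)·2.0000 - (-4)·-0.5000 - (3)·1.9000) / (9) = -0.0778
  q = (7 - (1)·-0.0778 - (-4)·-0.5000 - (4)·1.9000) / (12) = -0.2102
  r = (-1 - (-2)·-0.0778 - (-3)·-0.2102 - (1)·1.9000) / (9) = -0.4096
  s = (1 - (-3)·-0.0778 - (1)·-0.2102 - (2)·-0.4096) / (8) = 0.2245
Iteration 2:
  p = (9 - (1)·-0.2102 - (-4)·-0.4096 - (3)·0.2245) / (9) = 0.7665
  q = (7 - (1)·0.7665 - (-4)·-0.4096 - (4)·0.2245) / (12) = 0.3081
  r = (-1 - (-2)·0.7665 - (-3)·0.3081 - (1)·0.2245) / (9) = 0.1370
  s = (1 - (-3)·0.7665 - (1)·0.3081 - (2)·0.1370) / (8) = 0.3397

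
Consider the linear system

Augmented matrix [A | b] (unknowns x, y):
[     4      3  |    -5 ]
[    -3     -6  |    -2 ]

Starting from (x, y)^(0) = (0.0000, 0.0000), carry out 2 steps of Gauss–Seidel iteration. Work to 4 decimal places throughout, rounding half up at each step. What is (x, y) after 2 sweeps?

(-1.9687, 1.3177)

Iteration 1:
  x = (-5 - (3)·0.0000) / (4) = -1.2500
  y = (-2 - (-3)·-1.2500) / (-6) = 0.9583
Iteration 2:
  x = (-5 - (3)·0.9583) / (4) = -1.9687
  y = (-2 - (-3)·-1.9687) / (-6) = 1.3177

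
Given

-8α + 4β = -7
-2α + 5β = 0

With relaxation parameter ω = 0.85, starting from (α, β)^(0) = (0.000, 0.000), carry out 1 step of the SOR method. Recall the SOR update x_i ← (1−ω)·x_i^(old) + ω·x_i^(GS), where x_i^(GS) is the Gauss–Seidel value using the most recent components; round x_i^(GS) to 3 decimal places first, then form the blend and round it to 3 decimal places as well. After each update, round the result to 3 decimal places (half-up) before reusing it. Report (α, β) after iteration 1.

(0.744, 0.253)

Iteration 1:
  α: GS value = (-7 - (4)·0.000) / (-8) = 0.875;  α ← (1−ω)·0.000 + ω·0.875 = 0.744
  β: GS value = (0 - (-2)·0.744) / (5) = 0.298;  β ← (1−ω)·0.000 + ω·0.298 = 0.253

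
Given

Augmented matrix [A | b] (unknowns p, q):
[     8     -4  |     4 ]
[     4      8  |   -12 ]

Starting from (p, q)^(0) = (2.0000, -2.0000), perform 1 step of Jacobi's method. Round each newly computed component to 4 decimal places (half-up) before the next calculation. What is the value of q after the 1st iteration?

-2.5000

Iteration 1:
  p = (4 - (-4)·-2.0000) / (8) = -0.5000
  q = (-12 - (4)·2.0000) / (8) = -2.5000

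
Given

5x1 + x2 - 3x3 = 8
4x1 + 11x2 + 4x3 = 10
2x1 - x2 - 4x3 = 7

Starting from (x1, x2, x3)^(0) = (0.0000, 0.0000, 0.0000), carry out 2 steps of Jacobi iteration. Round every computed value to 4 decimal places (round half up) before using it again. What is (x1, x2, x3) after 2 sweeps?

(0.3682, 0.9636, -1.1773)

Iteration 1:
  x1 = (8 - (1)·0.0000 - (-3)·0.0000) / (5) = 1.6000
  x2 = (10 - (4)·0.0000 - (4)·0.0000) / (11) = 0.9091
  x3 = (7 - (2)·0.0000 - (-1)·0.0000) / (-4) = -1.7500
Iteration 2:
  x1 = (8 - (1)·0.9091 - (-3)·-1.7500) / (5) = 0.3682
  x2 = (10 - (4)·1.6000 - (4)·-1.7500) / (11) = 0.9636
  x3 = (7 - (2)·1.6000 - (-1)·0.9091) / (-4) = -1.1773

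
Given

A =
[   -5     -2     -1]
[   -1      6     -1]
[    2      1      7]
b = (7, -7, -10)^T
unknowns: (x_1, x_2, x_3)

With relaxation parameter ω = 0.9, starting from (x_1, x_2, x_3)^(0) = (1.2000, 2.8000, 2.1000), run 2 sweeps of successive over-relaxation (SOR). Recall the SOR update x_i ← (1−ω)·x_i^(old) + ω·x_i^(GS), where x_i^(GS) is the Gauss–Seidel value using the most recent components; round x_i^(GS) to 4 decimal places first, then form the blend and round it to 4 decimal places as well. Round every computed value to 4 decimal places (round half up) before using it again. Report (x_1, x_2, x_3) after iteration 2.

(-1.1550, -1.3545, -0.8465)

Iteration 1:
  x_1: GS value = (7 - (-2)·2.8000 - (-1)·2.1000) / (-5) = -2.9400;  x_1 ← (1−ω)·1.2000 + ω·-2.9400 = -2.5260
  x_2: GS value = (-7 - (-1)·-2.5260 - (-1)·2.1000) / (6) = -1.2377;  x_2 ← (1−ω)·2.8000 + ω·-1.2377 = -0.8339
  x_3: GS value = (-10 - (2)·-2.5260 - (1)·-0.8339) / (7) = -0.5877;  x_3 ← (1−ω)·2.1000 + ω·-0.5877 = -0.3189
Iteration 2:
  x_1: GS value = (7 - (-2)·-0.8339 - (-1)·-0.3189) / (-5) = -1.0027;  x_1 ← (1−ω)·-2.5260 + ω·-1.0027 = -1.1550
  x_2: GS value = (-7 - (-1)·-1.1550 - (-1)·-0.3189) / (6) = -1.4123;  x_2 ← (1−ω)·-0.8339 + ω·-1.4123 = -1.3545
  x_3: GS value = (-10 - (2)·-1.1550 - (1)·-1.3545) / (7) = -0.9051;  x_3 ← (1−ω)·-0.3189 + ω·-0.9051 = -0.8465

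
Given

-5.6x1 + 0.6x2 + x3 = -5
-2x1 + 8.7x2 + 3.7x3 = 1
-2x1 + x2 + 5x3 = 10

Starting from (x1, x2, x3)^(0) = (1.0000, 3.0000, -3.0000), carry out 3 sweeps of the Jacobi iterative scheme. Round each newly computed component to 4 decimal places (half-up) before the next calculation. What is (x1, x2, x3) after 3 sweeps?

(1.1876, -0.3942, 2.6541)

Iteration 1:
  x1 = (-5 - (0.6)·3.0000 - (1)·-3.0000) / (-5.6) = 0.6786
  x2 = (1 - (-2)·1.0000 - (3.7)·-3.0000) / (8.7) = 1.6207
  x3 = (10 - (-2)·1.0000 - (1)·3.0000) / (5) = 1.8000
Iteration 2:
  x1 = (-5 - (0.6)·1.6207 - (1)·1.8000) / (-5.6) = 1.3879
  x2 = (1 - (-2)·0.6786 - (3.7)·1.8000) / (8.7) = -0.4946
  x3 = (10 - (-2)·0.6786 - (1)·1.6207) / (5) = 1.9473
Iteration 3:
  x1 = (-5 - (0.6)·-0.4946 - (1)·1.9473) / (-5.6) = 1.1876
  x2 = (1 - (-2)·1.3879 - (3.7)·1.9473) / (8.7) = -0.3942
  x3 = (10 - (-2)·1.3879 - (1)·-0.4946) / (5) = 2.6541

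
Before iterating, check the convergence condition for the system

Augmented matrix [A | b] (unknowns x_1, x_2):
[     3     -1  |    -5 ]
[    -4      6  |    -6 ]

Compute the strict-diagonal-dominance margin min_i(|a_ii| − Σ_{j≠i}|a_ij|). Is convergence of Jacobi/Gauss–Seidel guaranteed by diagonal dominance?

row 1: |3| − (1) = 2
row 2: |6| − (4) = 2
minimum over rows = 2 → strictly diagonally dominant (convergence guaranteed)

2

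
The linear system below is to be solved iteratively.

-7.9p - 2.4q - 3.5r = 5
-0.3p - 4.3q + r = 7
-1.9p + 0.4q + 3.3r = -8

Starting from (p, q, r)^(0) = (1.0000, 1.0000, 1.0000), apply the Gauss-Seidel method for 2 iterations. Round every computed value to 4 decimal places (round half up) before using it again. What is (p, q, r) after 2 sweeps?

Iteration 1:
  p = (5 - (-2.4)·1.0000 - (-3.5)·1.0000) / (-7.9) = -1.3797
  q = (7 - (-0.3)·-1.3797 - (1)·1.0000) / (-4.3) = -1.2991
  r = (-8 - (-1.9)·-1.3797 - (0.4)·-1.2991) / (3.3) = -3.0611
Iteration 2:
  p = (5 - (-2.4)·-1.2991 - (-3.5)·-3.0611) / (-7.9) = 1.1179
  q = (7 - (-0.3)·1.1179 - (1)·-3.0611) / (-4.3) = -2.4178
  r = (-8 - (-1.9)·1.1179 - (0.4)·-2.4178) / (3.3) = -1.4875

(1.1179, -2.4178, -1.4875)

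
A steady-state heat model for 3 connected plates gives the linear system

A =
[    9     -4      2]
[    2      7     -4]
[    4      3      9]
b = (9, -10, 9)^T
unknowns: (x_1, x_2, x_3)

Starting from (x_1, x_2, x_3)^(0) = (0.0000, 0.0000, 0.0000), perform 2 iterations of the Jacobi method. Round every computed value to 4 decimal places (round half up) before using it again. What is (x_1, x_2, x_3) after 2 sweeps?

Iteration 1:
  x_1 = (9 - (-4)·0.0000 - (2)·0.0000) / (9) = 1.0000
  x_2 = (-10 - (2)·0.0000 - (-4)·0.0000) / (7) = -1.4286
  x_3 = (9 - (4)·0.0000 - (3)·0.0000) / (9) = 1.0000
Iteration 2:
  x_1 = (9 - (-4)·-1.4286 - (2)·1.0000) / (9) = 0.1428
  x_2 = (-10 - (2)·1.0000 - (-4)·1.0000) / (7) = -1.1429
  x_3 = (9 - (4)·1.0000 - (3)·-1.4286) / (9) = 1.0318

(0.1428, -1.1429, 1.0318)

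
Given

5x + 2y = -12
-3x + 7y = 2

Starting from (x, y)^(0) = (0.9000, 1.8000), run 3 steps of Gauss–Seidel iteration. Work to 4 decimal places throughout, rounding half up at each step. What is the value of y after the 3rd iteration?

-0.6464

Iteration 1:
  x = (-12 - (2)·1.8000) / (5) = -3.1200
  y = (2 - (-3)·-3.1200) / (7) = -1.0514
Iteration 2:
  x = (-12 - (2)·-1.0514) / (5) = -1.9794
  y = (2 - (-3)·-1.9794) / (7) = -0.5626
Iteration 3:
  x = (-12 - (2)·-0.5626) / (5) = -2.1750
  y = (2 - (-3)·-2.1750) / (7) = -0.6464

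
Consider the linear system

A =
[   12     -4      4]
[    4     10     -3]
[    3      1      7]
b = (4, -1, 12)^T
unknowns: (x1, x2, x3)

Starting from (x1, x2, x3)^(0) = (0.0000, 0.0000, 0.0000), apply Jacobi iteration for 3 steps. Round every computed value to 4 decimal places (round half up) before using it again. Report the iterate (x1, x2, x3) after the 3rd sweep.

(-0.1016, 0.4843, 1.7905)

Iteration 1:
  x1 = (4 - (-4)·0.0000 - (4)·0.0000) / (12) = 0.3333
  x2 = (-1 - (4)·0.0000 - (-3)·0.0000) / (10) = -0.1000
  x3 = (12 - (3)·0.0000 - (1)·0.0000) / (7) = 1.7143
Iteration 2:
  x1 = (4 - (-4)·-0.1000 - (4)·1.7143) / (12) = -0.2714
  x2 = (-1 - (4)·0.3333 - (-3)·1.7143) / (10) = 0.2810
  x3 = (12 - (3)·0.3333 - (1)·-0.1000) / (7) = 1.5857
Iteration 3:
  x1 = (4 - (-4)·0.2810 - (4)·1.5857) / (12) = -0.1016
  x2 = (-1 - (4)·-0.2714 - (-3)·1.5857) / (10) = 0.4843
  x3 = (12 - (3)·-0.2714 - (1)·0.2810) / (7) = 1.7905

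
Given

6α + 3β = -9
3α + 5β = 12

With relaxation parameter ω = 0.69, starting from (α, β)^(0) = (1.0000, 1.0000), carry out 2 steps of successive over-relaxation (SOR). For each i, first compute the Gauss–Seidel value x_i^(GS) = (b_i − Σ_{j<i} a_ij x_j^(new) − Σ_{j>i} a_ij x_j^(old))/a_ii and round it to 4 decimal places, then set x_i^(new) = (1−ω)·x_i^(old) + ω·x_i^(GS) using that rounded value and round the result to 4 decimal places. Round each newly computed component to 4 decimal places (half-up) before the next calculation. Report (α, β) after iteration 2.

(-2.1978, 3.3127)

Iteration 1:
  α: GS value = (-9 - (3)·1.0000) / (6) = -2.0000;  α ← (1−ω)·1.0000 + ω·-2.0000 = -1.0700
  β: GS value = (12 - (3)·-1.0700) / (5) = 3.0420;  β ← (1−ω)·1.0000 + ω·3.0420 = 2.4090
Iteration 2:
  α: GS value = (-9 - (3)·2.4090) / (6) = -2.7045;  α ← (1−ω)·-1.0700 + ω·-2.7045 = -2.1978
  β: GS value = (12 - (3)·-2.1978) / (5) = 3.7187;  β ← (1−ω)·2.4090 + ω·3.7187 = 3.3127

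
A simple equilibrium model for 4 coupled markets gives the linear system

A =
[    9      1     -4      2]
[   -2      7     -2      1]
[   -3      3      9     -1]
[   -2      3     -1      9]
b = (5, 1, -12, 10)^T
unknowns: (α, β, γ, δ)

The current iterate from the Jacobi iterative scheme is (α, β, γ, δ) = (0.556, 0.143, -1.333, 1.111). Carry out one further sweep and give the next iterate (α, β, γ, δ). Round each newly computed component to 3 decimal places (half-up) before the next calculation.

One sweep:
  α = (5 - (1)·0.143 - (-4)·-1.333 - (2)·1.111) / (9) = -0.300
  β = (1 - (-2)·0.556 - (-2)·-1.333 - (1)·1.111) / (7) = -0.238
  γ = (-12 - (-3)·0.556 - (3)·0.143 - (-1)·1.111) / (9) = -1.072
  δ = (10 - (-2)·0.556 - (3)·0.143 - (-1)·-1.333) / (9) = 1.039

(-0.300, -0.238, -1.072, 1.039)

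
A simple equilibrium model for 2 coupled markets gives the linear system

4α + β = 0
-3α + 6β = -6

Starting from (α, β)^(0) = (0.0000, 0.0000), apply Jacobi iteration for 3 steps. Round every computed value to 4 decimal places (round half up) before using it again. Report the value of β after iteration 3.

-0.8750

Iteration 1:
  α = (0 - (1)·0.0000) / (4) = 0.0000
  β = (-6 - (-3)·0.0000) / (6) = -1.0000
Iteration 2:
  α = (0 - (1)·-1.0000) / (4) = 0.2500
  β = (-6 - (-3)·0.0000) / (6) = -1.0000
Iteration 3:
  α = (0 - (1)·-1.0000) / (4) = 0.2500
  β = (-6 - (-3)·0.2500) / (6) = -0.8750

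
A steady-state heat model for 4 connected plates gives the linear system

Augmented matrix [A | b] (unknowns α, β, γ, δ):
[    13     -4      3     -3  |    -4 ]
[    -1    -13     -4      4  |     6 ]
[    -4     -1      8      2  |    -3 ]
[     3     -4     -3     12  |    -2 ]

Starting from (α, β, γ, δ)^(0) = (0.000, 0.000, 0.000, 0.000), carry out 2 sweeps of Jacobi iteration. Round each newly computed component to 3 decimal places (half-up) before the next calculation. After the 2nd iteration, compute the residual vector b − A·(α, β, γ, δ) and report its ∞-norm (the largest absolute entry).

0.354

Iteration 1:
  α = (-4 - (-4)·0.000 - (3)·0.000 - (-3)·0.000) / (13) = -0.308
  β = (6 - (-1)·0.000 - (-4)·0.000 - (4)·0.000) / (-13) = -0.462
  γ = (-3 - (-4)·0.000 - (-1)·0.000 - (2)·0.000) / (8) = -0.375
  δ = (-2 - (3)·0.000 - (-4)·0.000 - (-3)·0.000) / (12) = -0.167
Iteration 2:
  α = (-4 - (-4)·-0.462 - (3)·-0.375 - (-3)·-0.167) / (13) = -0.402
  β = (6 - (-1)·-0.308 - (-4)·-0.375 - (4)·-0.167) / (-13) = -0.374
  γ = (-3 - (-4)·-0.308 - (-1)·-0.462 - (2)·-0.167) / (8) = -0.545
  δ = (-2 - (3)·-0.308 - (-4)·-0.462 - (-3)·-0.375) / (12) = -0.337
Residual b − A·x = (0.354, -0.096, 0.052, 0.119); ∞-norm = 0.354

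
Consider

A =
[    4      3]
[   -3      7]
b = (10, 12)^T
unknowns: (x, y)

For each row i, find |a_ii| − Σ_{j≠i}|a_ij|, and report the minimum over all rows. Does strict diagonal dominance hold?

1

row 1: |4| − (3) = 1
row 2: |7| − (3) = 4
minimum over rows = 1 → strictly diagonally dominant (convergence guaranteed)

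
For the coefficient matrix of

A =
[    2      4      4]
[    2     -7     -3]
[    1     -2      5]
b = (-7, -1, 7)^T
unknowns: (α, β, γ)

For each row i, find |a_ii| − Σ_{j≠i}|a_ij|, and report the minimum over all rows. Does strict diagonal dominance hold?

row 1: |2| − (4+4) = -6
row 2: |-7| − (2+3) = 2
row 3: |5| − (1+2) = 2
minimum over rows = -6 → not strictly diagonally dominant

-6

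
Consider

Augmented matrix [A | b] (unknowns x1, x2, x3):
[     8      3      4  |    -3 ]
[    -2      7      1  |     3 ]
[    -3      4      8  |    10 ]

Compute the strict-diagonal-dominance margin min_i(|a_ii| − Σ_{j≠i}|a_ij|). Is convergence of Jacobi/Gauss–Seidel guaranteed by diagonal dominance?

row 1: |8| − (3+4) = 1
row 2: |7| − (2+1) = 4
row 3: |8| − (3+4) = 1
minimum over rows = 1 → strictly diagonally dominant (convergence guaranteed)

1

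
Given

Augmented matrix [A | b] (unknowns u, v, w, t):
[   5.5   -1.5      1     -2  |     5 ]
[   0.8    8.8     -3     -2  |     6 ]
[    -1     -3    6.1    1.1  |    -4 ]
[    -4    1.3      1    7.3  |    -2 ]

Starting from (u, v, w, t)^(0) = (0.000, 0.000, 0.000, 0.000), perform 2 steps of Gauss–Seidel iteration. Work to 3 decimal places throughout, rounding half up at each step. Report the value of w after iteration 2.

-0.227

Iteration 1:
  u = (5 - (-1.5)·0.000 - (1)·0.000 - (-2)·0.000) / (5.5) = 0.909
  v = (6 - (0.8)·0.909 - (-3)·0.000 - (-2)·0.000) / (8.8) = 0.599
  w = (-4 - (-1)·0.909 - (-3)·0.599 - (1.1)·0.000) / (6.1) = -0.212
  t = (-2 - (-4)·0.909 - (1.3)·0.599 - (1)·-0.212) / (7.3) = 0.146
Iteration 2:
  u = (5 - (-1.5)·0.599 - (1)·-0.212 - (-2)·0.146) / (5.5) = 1.164
  v = (6 - (0.8)·1.164 - (-3)·-0.212 - (-2)·0.146) / (8.8) = 0.537
  w = (-4 - (-1)·1.164 - (-3)·0.537 - (1.1)·0.146) / (6.1) = -0.227
  t = (-2 - (-4)·1.164 - (1.3)·0.537 - (1)·-0.227) / (7.3) = 0.299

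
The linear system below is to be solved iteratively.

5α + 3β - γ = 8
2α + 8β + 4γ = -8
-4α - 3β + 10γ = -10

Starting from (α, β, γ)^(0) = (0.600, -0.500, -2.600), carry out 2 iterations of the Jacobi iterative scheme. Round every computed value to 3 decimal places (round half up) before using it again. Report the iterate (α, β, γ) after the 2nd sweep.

Iteration 1:
  α = (8 - (3)·-0.500 - (-1)·-2.600) / (5) = 1.380
  β = (-8 - (2)·0.600 - (4)·-2.600) / (8) = 0.150
  γ = (-10 - (-4)·0.600 - (-3)·-0.500) / (10) = -0.910
Iteration 2:
  α = (8 - (3)·0.150 - (-1)·-0.910) / (5) = 1.328
  β = (-8 - (2)·1.380 - (4)·-0.910) / (8) = -0.890
  γ = (-10 - (-4)·1.380 - (-3)·0.150) / (10) = -0.403

(1.328, -0.890, -0.403)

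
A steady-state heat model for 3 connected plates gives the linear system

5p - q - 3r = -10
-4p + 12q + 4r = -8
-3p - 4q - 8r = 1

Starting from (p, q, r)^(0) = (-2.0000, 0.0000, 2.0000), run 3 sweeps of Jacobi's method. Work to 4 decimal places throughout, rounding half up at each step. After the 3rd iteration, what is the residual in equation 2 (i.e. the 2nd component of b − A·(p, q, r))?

1.8856

Iteration 1:
  p = (-10 - (-1)·0.0000 - (-3)·2.0000) / (5) = -0.8000
  q = (-8 - (-4)·-2.0000 - (4)·2.0000) / (12) = -2.0000
  r = (1 - (-3)·-2.0000 - (-4)·0.0000) / (-8) = 0.6250
Iteration 2:
  p = (-10 - (-1)·-2.0000 - (-3)·0.6250) / (5) = -2.0250
  q = (-8 - (-4)·-0.8000 - (4)·0.6250) / (12) = -1.1417
  r = (1 - (-3)·-0.8000 - (-4)·-2.0000) / (-8) = 1.1750
Iteration 3:
  p = (-10 - (-1)·-1.1417 - (-3)·1.1750) / (5) = -1.5233
  q = (-8 - (-4)·-2.0250 - (4)·1.1750) / (12) = -1.7333
  r = (1 - (-3)·-2.0250 - (-4)·-1.1417) / (-8) = 1.2052
Residual b − A·x = (-0.5012, 1.8856, -0.8615)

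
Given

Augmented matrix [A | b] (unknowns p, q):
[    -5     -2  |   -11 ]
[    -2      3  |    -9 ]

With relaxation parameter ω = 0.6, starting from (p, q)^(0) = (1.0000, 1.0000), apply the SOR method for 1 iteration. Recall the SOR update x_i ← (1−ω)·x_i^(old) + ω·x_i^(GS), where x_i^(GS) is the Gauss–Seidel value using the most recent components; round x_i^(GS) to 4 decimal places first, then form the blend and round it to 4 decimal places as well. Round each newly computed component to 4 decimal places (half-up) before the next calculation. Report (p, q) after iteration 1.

(1.4800, -0.8080)

Iteration 1:
  p: GS value = (-11 - (-2)·1.0000) / (-5) = 1.8000;  p ← (1−ω)·1.0000 + ω·1.8000 = 1.4800
  q: GS value = (-9 - (-2)·1.4800) / (3) = -2.0133;  q ← (1−ω)·1.0000 + ω·-2.0133 = -0.8080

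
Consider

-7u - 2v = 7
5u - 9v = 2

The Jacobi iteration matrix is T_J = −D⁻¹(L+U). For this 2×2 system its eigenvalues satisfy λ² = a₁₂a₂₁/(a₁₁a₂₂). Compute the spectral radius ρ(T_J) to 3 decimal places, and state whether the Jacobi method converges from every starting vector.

a₁₂a₂₁/(a₁₁a₂₂) = (-2)·(5) / ((-7)·(-9)) = -0.158730
ρ = √|-0.158730| = √0.158730 = 0.398
ρ < 1, so Jacobi converges

0.398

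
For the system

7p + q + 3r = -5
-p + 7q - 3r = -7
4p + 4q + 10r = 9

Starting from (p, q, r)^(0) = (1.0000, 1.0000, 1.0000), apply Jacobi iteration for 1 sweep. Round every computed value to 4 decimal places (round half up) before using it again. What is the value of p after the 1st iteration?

Iteration 1:
  p = (-5 - (1)·1.0000 - (3)·1.0000) / (7) = -1.2857
  q = (-7 - (-1)·1.0000 - (-3)·1.0000) / (7) = -0.4286
  r = (9 - (4)·1.0000 - (4)·1.0000) / (10) = 0.1000

-1.2857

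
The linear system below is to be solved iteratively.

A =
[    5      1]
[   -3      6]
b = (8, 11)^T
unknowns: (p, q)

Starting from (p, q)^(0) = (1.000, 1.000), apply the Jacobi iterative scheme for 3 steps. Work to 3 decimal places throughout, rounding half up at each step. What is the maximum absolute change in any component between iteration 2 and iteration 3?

0.133

Iteration 1:
  p = (8 - (1)·1.000) / (5) = 1.400
  q = (11 - (-3)·1.000) / (6) = 2.333
Iteration 2:
  p = (8 - (1)·2.333) / (5) = 1.133
  q = (11 - (-3)·1.400) / (6) = 2.533
Iteration 3:
  p = (8 - (1)·2.533) / (5) = 1.093
  q = (11 - (-3)·1.133) / (6) = 2.400
Change: (-0.040, -0.133) → max |·| = 0.133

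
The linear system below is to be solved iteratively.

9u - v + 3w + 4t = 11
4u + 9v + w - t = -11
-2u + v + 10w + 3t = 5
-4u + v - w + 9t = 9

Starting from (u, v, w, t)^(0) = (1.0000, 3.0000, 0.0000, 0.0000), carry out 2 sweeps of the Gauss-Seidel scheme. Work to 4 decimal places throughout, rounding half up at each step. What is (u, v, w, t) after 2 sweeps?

(-0.2203, -1.0118, -0.0475, 1.0092)

Iteration 1:
  u = (11 - (-1)·3.0000 - (3)·0.0000 - (4)·0.0000) / (9) = 1.5556
  v = (-11 - (4)·1.5556 - (1)·0.0000 - (-1)·0.0000) / (9) = -1.9136
  w = (5 - (-2)·1.5556 - (1)·-1.9136 - (3)·0.0000) / (10) = 1.0025
  t = (9 - (-4)·1.5556 - (1)·-1.9136 - (-1)·1.0025) / (9) = 2.0154
Iteration 2:
  u = (11 - (-1)·-1.9136 - (3)·1.0025 - (4)·2.0154) / (9) = -0.2203
  v = (-11 - (4)·-0.2203 - (1)·1.0025 - (-1)·2.0154) / (9) = -1.0118
  w = (5 - (-2)·-0.2203 - (1)·-1.0118 - (3)·2.0154) / (10) = -0.0475
  t = (9 - (-4)·-0.2203 - (1)·-1.0118 - (-1)·-0.0475) / (9) = 1.0092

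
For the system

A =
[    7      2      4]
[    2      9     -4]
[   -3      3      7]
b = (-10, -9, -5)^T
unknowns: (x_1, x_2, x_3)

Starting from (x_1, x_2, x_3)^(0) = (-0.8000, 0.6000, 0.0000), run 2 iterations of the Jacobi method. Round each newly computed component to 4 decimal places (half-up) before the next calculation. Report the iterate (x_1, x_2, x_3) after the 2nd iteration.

(-0.4426, -1.2286, -1.0476)

Iteration 1:
  x_1 = (-10 - (2)·0.6000 - (4)·0.0000) / (7) = -1.6000
  x_2 = (-9 - (2)·-0.8000 - (-4)·0.0000) / (9) = -0.8222
  x_3 = (-5 - (-3)·-0.8000 - (3)·0.6000) / (7) = -1.3143
Iteration 2:
  x_1 = (-10 - (2)·-0.8222 - (4)·-1.3143) / (7) = -0.4426
  x_2 = (-9 - (2)·-1.6000 - (-4)·-1.3143) / (9) = -1.2286
  x_3 = (-5 - (-3)·-1.6000 - (3)·-0.8222) / (7) = -1.0476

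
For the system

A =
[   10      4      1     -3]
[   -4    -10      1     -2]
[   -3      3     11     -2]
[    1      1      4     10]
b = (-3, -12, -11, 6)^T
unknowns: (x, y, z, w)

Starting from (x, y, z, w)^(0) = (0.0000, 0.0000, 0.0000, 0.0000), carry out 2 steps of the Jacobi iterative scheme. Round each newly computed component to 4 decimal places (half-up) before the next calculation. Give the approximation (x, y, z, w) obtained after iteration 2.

Iteration 1:
  x = (-3 - (4)·0.0000 - (1)·0.0000 - (-3)·0.0000) / (10) = -0.3000
  y = (-12 - (-4)·0.0000 - (1)·0.0000 - (-2)·0.0000) / (-10) = 1.2000
  z = (-11 - (-3)·0.0000 - (3)·0.0000 - (-2)·0.0000) / (11) = -1.0000
  w = (6 - (1)·0.0000 - (1)·0.0000 - (4)·0.0000) / (10) = 0.6000
Iteration 2:
  x = (-3 - (4)·1.2000 - (1)·-1.0000 - (-3)·0.6000) / (10) = -0.5000
  y = (-12 - (-4)·-0.3000 - (1)·-1.0000 - (-2)·0.6000) / (-10) = 1.1000
  z = (-11 - (-3)·-0.3000 - (3)·1.2000 - (-2)·0.6000) / (11) = -1.3000
  w = (6 - (1)·-0.3000 - (1)·1.2000 - (4)·-1.0000) / (10) = 0.9100

(-0.5000, 1.1000, -1.3000, 0.9100)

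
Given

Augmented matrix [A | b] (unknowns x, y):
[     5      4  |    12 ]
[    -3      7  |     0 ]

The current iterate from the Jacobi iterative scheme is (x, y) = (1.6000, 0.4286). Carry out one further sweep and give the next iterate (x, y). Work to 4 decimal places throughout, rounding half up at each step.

(2.0571, 0.6857)

One sweep:
  x = (12 - (4)·0.4286) / (5) = 2.0571
  y = (0 - (-3)·1.6000) / (7) = 0.6857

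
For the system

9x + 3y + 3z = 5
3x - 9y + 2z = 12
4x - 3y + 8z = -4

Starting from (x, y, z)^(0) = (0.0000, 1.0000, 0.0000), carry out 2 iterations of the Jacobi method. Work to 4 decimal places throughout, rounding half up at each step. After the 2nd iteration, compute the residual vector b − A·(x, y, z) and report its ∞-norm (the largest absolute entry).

Iteration 1:
  x = (5 - (3)·1.0000 - (3)·0.0000) / (9) = 0.2222
  y = (12 - (3)·0.0000 - (2)·0.0000) / (-9) = -1.3333
  z = (-4 - (4)·0.0000 - (-3)·1.0000) / (8) = -0.1250
Iteration 2:
  x = (5 - (3)·-1.3333 - (3)·-0.1250) / (9) = 1.0417
  y = (12 - (3)·0.2222 - (2)·-0.1250) / (-9) = -1.2870
  z = (-4 - (4)·0.2222 - (-3)·-1.3333) / (8) = -1.1111
Residual b − A·x = (2.8190, -0.4859, -3.1390); ∞-norm = 3.1390

3.1390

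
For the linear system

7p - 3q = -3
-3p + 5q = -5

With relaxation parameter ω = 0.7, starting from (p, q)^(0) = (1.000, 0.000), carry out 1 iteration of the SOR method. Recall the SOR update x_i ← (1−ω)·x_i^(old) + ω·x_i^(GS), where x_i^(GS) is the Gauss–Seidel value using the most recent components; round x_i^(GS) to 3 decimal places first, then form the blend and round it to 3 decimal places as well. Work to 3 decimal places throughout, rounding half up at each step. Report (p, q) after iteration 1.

Iteration 1:
  p: GS value = (-3 - (-3)·0.000) / (7) = -0.429;  p ← (1−ω)·1.000 + ω·-0.429 = 0.000
  q: GS value = (-5 - (-3)·0.000) / (5) = -1.000;  q ← (1−ω)·0.000 + ω·-1.000 = -0.700

(0.000, -0.700)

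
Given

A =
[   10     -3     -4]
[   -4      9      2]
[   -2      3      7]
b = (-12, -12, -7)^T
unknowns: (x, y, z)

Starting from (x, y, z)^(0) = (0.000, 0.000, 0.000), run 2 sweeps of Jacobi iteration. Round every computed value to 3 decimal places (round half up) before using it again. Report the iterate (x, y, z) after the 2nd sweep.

Iteration 1:
  x = (-12 - (-3)·0.000 - (-4)·0.000) / (10) = -1.200
  y = (-12 - (-4)·0.000 - (2)·0.000) / (9) = -1.333
  z = (-7 - (-2)·0.000 - (3)·0.000) / (7) = -1.000
Iteration 2:
  x = (-12 - (-3)·-1.333 - (-4)·-1.000) / (10) = -2.000
  y = (-12 - (-4)·-1.200 - (2)·-1.000) / (9) = -1.644
  z = (-7 - (-2)·-1.200 - (3)·-1.333) / (7) = -0.772

(-2.000, -1.644, -0.772)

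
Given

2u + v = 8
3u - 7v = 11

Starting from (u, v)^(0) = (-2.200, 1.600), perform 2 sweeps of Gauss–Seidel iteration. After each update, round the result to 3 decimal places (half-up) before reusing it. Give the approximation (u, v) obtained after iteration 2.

Iteration 1:
  u = (8 - (1)·1.600) / (2) = 3.200
  v = (11 - (3)·3.200) / (-7) = -0.200
Iteration 2:
  u = (8 - (1)·-0.200) / (2) = 4.100
  v = (11 - (3)·4.100) / (-7) = 0.186

(4.100, 0.186)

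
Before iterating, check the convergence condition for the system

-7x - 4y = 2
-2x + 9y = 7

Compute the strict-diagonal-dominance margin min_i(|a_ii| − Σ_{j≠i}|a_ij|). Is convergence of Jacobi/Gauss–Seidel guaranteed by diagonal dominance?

row 1: |-7| − (4) = 3
row 2: |9| − (2) = 7
minimum over rows = 3 → strictly diagonally dominant (convergence guaranteed)

3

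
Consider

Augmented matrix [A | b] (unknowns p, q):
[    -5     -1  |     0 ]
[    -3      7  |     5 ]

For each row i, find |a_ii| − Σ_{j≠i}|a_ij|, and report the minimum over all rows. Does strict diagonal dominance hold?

4

row 1: |-5| − (1) = 4
row 2: |7| − (3) = 4
minimum over rows = 4 → strictly diagonally dominant (convergence guaranteed)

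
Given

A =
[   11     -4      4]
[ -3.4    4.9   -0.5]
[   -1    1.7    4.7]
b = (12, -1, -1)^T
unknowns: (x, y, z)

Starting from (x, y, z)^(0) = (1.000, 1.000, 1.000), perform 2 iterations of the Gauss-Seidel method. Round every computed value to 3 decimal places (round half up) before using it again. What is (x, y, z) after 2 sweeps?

(1.408, 0.751, -0.185)

Iteration 1:
  x = (12 - (-4)·1.000 - (4)·1.000) / (11) = 1.091
  y = (-1 - (-3.4)·1.091 - (-0.5)·1.000) / (4.9) = 0.655
  z = (-1 - (-1)·1.091 - (1.7)·0.655) / (4.7) = -0.218
Iteration 2:
  x = (12 - (-4)·0.655 - (4)·-0.218) / (11) = 1.408
  y = (-1 - (-3.4)·1.408 - (-0.5)·-0.218) / (4.9) = 0.751
  z = (-1 - (-1)·1.408 - (1.7)·0.751) / (4.7) = -0.185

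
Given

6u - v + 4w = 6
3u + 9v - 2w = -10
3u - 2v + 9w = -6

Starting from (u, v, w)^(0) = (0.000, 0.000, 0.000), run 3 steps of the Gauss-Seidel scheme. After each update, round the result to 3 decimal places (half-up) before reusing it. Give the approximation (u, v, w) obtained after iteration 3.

Iteration 1:
  u = (6 - (-1)·0.000 - (4)·0.000) / (6) = 1.000
  v = (-10 - (3)·1.000 - (-2)·0.000) / (9) = -1.444
  w = (-6 - (3)·1.000 - (-2)·-1.444) / (9) = -1.321
Iteration 2:
  u = (6 - (-1)·-1.444 - (4)·-1.321) / (6) = 1.640
  v = (-10 - (3)·1.640 - (-2)·-1.321) / (9) = -1.951
  w = (-6 - (3)·1.640 - (-2)·-1.951) / (9) = -1.647
Iteration 3:
  u = (6 - (-1)·-1.951 - (4)·-1.647) / (6) = 1.773
  v = (-10 - (3)·1.773 - (-2)·-1.647) / (9) = -2.068
  w = (-6 - (3)·1.773 - (-2)·-2.068) / (9) = -1.717

(1.773, -2.068, -1.717)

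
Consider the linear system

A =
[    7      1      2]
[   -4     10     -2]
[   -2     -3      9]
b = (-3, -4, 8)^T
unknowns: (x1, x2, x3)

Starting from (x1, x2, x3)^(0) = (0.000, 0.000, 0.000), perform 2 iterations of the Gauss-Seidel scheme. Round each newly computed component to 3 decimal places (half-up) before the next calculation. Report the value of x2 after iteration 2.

Iteration 1:
  x1 = (-3 - (1)·0.000 - (2)·0.000) / (7) = -0.429
  x2 = (-4 - (-4)·-0.429 - (-2)·0.000) / (10) = -0.572
  x3 = (8 - (-2)·-0.429 - (-3)·-0.572) / (9) = 0.603
Iteration 2:
  x1 = (-3 - (1)·-0.572 - (2)·0.603) / (7) = -0.519
  x2 = (-4 - (-4)·-0.519 - (-2)·0.603) / (10) = -0.487
  x3 = (8 - (-2)·-0.519 - (-3)·-0.487) / (9) = 0.611

-0.487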